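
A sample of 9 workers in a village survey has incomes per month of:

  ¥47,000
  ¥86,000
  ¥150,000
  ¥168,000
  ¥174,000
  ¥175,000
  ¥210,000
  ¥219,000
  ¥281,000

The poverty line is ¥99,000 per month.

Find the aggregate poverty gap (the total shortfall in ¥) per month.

¥65,000

Below the line: ¥47,000, ¥86,000 (q = 2 of N = 9).
Individual gaps: 99000−47000 = 52000; 99000−86000 = 13000.
Aggregate gap = ¥65,000.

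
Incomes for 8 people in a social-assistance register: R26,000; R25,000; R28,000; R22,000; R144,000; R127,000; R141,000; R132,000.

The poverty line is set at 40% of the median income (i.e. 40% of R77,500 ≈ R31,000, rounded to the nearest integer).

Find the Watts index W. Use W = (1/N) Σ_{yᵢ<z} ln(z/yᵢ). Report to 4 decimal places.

0.1045

Below z: R22,000, R25,000, R26,000, R28,000 (q = 4 of N = 8).
Log gaps: ln(31000/22000) = 0.3429; ln(31000/25000) = 0.2151; ln(31000/26000) = 0.1759; ln(31000/28000) = 0.1018.
W = 0.835729 / 8 = 0.1045.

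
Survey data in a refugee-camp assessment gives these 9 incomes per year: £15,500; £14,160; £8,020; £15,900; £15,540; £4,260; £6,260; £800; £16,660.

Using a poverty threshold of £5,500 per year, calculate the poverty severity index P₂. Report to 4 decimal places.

0.0868

Below z: £800, £4,260 (q = 2 of N = 9).
Gap ratios (z−y)/z: (5500−800)/5500 = 0.8545; (5500−4260)/5500 = 0.2255.
Squared: 0.7302; 0.0508.
Sum = 0.781078; P₂ = 0.781078 / 9 = 0.0868.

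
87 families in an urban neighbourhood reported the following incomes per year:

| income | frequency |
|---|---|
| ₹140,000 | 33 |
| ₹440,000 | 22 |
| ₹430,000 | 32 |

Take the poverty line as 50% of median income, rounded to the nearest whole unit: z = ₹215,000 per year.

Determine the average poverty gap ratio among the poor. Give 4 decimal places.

0.3488

Poor units: 33×₹140,000 (q = 33 of N = 87).
Shortfall ratios (z−y)/z: 0.3488 (×33); sum = 11.511628.
The income-gap ratio divides by q (the poor only): 11.511628 / 33 = 0.3488.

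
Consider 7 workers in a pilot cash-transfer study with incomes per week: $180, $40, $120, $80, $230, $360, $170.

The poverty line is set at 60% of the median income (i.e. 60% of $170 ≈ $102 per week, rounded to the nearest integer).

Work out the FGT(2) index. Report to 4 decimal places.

0.0594

Below the line: $40, $80 (q = 2 of N = 7).
Relative gaps: (102−40)/102 = 0.6078; (102−80)/102 = 0.2157.
Squared: 0.3695; 0.0465.
Sum = 0.415994; P₂ = 0.415994 / 7 = 0.0594.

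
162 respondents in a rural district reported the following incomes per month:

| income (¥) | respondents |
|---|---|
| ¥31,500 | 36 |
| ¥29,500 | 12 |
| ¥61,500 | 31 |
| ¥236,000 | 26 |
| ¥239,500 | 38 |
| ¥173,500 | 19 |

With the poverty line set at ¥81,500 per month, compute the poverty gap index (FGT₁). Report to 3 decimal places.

Below the line: 12×¥29,500, 36×¥31,500, 31×¥61,500 (q = 79 of N = 162).
Gap ratios (z−y)/z: (81500−29500)/81500 = 0.6380 (×12); (81500−31500)/81500 = 0.6135 (×36); (81500−61500)/81500 = 0.2454 (×31).
Sum of shortfalls = 37.349693; P₁ averages over all N: 37.349693 / 162 = 0.231.

0.231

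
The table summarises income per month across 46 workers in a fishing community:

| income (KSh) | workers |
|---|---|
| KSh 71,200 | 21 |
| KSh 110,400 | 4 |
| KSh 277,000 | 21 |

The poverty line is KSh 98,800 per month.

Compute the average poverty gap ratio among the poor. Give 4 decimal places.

Poor units: 21×KSh 71,200 (q = 21 of N = 46).
Shortfall ratios (z−y)/z: 0.2794 (×21); sum = 5.866397.
I averages over the q = 21 poor units only: 5.866397 / 21 = 0.2794.

0.2794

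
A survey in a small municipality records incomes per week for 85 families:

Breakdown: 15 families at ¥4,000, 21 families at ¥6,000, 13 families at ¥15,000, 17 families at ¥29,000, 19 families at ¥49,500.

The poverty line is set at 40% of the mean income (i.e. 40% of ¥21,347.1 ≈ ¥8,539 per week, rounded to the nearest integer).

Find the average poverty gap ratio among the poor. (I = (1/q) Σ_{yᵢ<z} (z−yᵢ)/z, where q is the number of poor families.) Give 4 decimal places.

0.3949

Below z: 15×¥4,000, 21×¥6,000 (q = 36 of N = 85).
Shortfall ratios (z−y)/z: 0.5316 (×15), 0.2973 (×21); sum = 14.217590.
I averages over the q = 36 poor units only: 14.217590 / 36 = 0.3949.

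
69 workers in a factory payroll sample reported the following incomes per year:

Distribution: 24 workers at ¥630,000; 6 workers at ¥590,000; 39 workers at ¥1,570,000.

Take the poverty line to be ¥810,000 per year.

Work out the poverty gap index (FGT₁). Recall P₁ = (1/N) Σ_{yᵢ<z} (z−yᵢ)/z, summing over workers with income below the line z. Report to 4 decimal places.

0.1009

Below z: 6×¥590,000, 24×¥630,000 (q = 30 of N = 69).
Gap ratios (z−y)/z: (810000−590000)/810000 = 0.2716 (×6); (810000−630000)/810000 = 0.2222 (×24).
Σ = 6.962963. Dividing by the full population N = 69 gives P₁ = 0.1009.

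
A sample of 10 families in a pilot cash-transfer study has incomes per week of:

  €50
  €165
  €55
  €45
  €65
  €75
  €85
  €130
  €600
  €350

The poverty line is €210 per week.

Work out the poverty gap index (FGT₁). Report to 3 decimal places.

Incomes under z: €45, €50, €55, €65, €75, €85, €130, €165 (q = 8 of N = 10).
Gap ratios (z−y)/z: (210−45)/210 = 0.7857; (210−50)/210 = 0.7619; (210−55)/210 = 0.7381; (210−65)/210 = 0.6905; (210−75)/210 = 0.6429; (210−85)/210 = 0.5952; (210−130)/210 = 0.3810; (210−165)/210 = 0.2143.
Sum of shortfalls = 4.809524; P₁ averages over all N: 4.809524 / 10 = 0.481.

0.481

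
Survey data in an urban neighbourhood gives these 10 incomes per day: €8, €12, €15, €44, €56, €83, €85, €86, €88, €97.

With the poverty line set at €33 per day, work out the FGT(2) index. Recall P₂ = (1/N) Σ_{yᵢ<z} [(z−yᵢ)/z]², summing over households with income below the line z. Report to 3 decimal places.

0.128

Below the line: €8, €12, €15 (q = 3 of N = 10).
Gap ratios (z−y)/z: (33−8)/33 = 0.7576; (33−12)/33 = 0.6364; (33−15)/33 = 0.5455.
Squared: 0.5739; 0.4050; 0.2975.
Sum = 1.276400; P₂ = 1.276400 / 10 = 0.128.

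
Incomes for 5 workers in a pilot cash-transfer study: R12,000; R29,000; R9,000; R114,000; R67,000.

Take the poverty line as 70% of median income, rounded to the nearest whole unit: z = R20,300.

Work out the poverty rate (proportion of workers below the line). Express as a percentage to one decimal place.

40.0%

2 of the 5 workers have income below R20,300.
H = 2/5 = 40.0%.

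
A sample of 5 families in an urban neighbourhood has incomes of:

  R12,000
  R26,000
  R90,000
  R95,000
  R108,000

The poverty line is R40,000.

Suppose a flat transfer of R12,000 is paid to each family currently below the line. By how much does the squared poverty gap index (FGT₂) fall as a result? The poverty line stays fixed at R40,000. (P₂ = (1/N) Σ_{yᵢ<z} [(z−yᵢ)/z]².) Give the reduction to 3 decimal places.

Before: below the line — R12,000, R26,000; squared poverty gap index (FGT₂) = 0.12250.
After the R12,000 transfer: below the line — R24,000, R38,000; squared poverty gap index (FGT₂) = 0.03250.
Reduction = 0.12250 − 0.03250 = 0.090.

0.090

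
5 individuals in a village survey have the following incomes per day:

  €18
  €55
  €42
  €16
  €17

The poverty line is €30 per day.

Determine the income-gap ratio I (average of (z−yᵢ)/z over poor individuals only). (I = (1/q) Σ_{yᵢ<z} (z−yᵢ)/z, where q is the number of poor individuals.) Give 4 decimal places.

0.4333

Below z: €16, €17, €18 (q = 3 of N = 5).
Shortfall ratios (z−y)/z: 0.4667, 0.4333, 0.4000; sum = 1.300000.
The income-gap ratio divides by q (the poor only): 1.300000 / 3 = 0.4333.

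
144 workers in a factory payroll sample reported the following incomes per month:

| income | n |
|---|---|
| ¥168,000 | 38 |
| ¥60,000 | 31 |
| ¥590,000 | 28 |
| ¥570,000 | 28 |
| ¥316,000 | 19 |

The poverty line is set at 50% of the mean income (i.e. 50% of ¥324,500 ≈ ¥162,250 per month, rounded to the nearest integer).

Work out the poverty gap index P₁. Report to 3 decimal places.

0.136

Below the line: 31×¥60,000 (q = 31 of N = 144).
Relative gaps: (162250−60000)/162250 = 0.6302 (×31).
Sum of shortfalls = 19.536210; P₁ averages over all N: 19.536210 / 144 = 0.136.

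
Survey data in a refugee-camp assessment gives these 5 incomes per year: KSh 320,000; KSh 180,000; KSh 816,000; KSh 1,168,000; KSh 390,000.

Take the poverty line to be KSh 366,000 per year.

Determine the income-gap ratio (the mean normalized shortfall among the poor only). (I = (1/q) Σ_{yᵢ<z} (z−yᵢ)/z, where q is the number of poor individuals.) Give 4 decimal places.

Poor units: KSh 180,000, KSh 320,000 (q = 2 of N = 5).
Shortfall ratios (z−y)/z: 0.5082, 0.1257; sum = 0.633880.
I averages over the q = 2 poor units only: 0.633880 / 2 = 0.3169.

0.3169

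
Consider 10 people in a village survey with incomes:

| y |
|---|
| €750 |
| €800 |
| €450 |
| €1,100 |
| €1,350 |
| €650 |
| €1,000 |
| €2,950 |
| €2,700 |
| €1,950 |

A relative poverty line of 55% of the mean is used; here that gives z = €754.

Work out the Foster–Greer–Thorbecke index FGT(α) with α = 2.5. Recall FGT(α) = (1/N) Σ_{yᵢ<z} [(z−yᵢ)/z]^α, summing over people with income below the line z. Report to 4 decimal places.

Poor units: €450, €650, €750 (q = 3 of N = 10).
Relative gaps: (754−450)/754 = 0.4032; (754−650)/754 = 0.1379; (754−750)/754 = 0.0053.
Raised to α = 2.5: 0.10322; 0.00707; 0.00000.
Sum = 0.110286; FGT(2.5) = 0.110286 / 10 = 0.0110.

0.0110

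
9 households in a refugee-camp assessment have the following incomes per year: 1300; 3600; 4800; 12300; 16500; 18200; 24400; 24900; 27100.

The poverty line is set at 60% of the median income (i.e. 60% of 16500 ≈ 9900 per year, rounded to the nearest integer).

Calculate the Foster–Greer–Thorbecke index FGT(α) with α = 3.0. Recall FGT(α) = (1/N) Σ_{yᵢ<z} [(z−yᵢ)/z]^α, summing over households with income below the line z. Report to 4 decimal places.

Poor units: 1300, 3600, 4800 (q = 3 of N = 9).
Normalized shortfalls: (9900−1300)/9900 = 0.8687; (9900−3600)/9900 = 0.6364; (9900−4800)/9900 = 0.5152.
Raised to α = 3.0: 0.65553; 0.25770; 0.13671.
Sum = 1.049938; FGT(3.0) = 1.049938 / 9 = 0.1167.

0.1167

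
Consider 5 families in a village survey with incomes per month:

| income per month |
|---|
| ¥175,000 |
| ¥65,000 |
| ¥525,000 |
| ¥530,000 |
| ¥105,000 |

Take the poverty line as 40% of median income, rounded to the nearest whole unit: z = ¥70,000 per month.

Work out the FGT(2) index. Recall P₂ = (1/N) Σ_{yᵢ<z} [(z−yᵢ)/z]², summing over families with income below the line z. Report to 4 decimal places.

0.0010

Poor units: ¥65,000 (q = 1 of N = 5).
Relative gaps: (70000−65000)/70000 = 0.0714.
Squared: 0.0051.
Sum = 0.005102; P₂ = 0.005102 / 5 = 0.0010.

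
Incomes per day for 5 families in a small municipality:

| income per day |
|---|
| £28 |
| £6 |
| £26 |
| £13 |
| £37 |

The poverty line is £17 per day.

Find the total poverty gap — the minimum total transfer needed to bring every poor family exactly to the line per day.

Incomes under z: £6, £13 (q = 2 of N = 5).
Individual gaps: 17−6 = 11; 17−13 = 4.
Aggregate gap = £15.

£15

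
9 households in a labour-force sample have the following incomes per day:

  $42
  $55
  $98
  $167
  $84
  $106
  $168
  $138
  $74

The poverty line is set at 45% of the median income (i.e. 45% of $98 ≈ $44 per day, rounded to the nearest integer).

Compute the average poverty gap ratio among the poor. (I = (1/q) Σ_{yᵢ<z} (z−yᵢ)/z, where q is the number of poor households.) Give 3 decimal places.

0.045

Below z: $42 (q = 1 of N = 9).
Shortfall ratios (z−y)/z: 0.0455; sum = 0.045455.
I averages over the q = 1 poor units only: 0.045455 / 1 = 0.045.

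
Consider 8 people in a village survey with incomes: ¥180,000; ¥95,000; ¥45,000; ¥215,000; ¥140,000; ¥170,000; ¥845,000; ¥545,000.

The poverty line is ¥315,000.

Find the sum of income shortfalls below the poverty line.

Incomes under z: ¥45,000, ¥95,000, ¥140,000, ¥170,000, ¥180,000, ¥215,000 (q = 6 of N = 8).
Individual gaps: 315000−45000 = 270000; 315000−95000 = 220000; 315000−140000 = 175000; 315000−170000 = 145000; 315000−180000 = 135000; 315000−215000 = 100000.
Aggregate gap = ¥1,045,000.

¥1,045,000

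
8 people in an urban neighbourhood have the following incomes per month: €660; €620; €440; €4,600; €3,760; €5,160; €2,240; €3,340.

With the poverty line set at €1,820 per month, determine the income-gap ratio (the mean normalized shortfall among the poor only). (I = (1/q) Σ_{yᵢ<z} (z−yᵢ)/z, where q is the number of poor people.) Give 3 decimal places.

Below z: €440, €620, €660 (q = 3 of N = 8).
Shortfall ratios (z−y)/z: 0.7582, 0.6593, 0.6374; sum = 2.054945.
I averages over the q = 3 poor units only: 2.054945 / 3 = 0.685.

0.685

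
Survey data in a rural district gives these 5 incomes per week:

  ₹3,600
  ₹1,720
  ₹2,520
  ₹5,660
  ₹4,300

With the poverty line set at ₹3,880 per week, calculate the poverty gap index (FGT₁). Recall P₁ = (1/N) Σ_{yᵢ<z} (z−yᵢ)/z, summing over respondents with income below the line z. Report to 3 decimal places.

0.196

Below z: ₹1,720, ₹2,520, ₹3,600 (q = 3 of N = 5).
Relative gaps: (3880−1720)/3880 = 0.5567; (3880−2520)/3880 = 0.3505; (3880−3600)/3880 = 0.0722.
Sum of shortfalls = 0.979381; P₁ averages over all N: 0.979381 / 5 = 0.196.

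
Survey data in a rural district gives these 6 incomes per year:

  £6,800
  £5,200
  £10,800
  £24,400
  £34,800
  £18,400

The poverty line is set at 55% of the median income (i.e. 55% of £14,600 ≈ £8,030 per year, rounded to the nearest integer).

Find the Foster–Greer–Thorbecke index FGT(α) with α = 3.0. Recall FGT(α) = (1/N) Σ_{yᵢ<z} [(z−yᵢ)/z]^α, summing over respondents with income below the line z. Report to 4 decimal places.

0.0079

Below the line: £5,200, £6,800 (q = 2 of N = 6).
Shortfall ratios: (8030−5200)/8030 = 0.3524; (8030−6800)/8030 = 0.1532.
Raised to α = 3.0: 0.04377; 0.00359.
Sum = 0.047368; FGT(3.0) = 0.047368 / 6 = 0.0079.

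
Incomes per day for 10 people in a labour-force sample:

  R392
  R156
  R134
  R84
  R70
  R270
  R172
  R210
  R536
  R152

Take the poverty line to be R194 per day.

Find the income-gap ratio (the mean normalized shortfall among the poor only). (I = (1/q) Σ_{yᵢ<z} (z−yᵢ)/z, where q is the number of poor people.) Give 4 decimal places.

Incomes under z: R70, R84, R134, R152, R156, R172 (q = 6 of N = 10).
Shortfall ratios (z−y)/z: 0.6392, 0.5670, 0.3093, 0.2165, 0.1959, 0.1134; sum = 2.041237.
The income-gap ratio divides by q (the poor only): 2.041237 / 6 = 0.3402.

0.3402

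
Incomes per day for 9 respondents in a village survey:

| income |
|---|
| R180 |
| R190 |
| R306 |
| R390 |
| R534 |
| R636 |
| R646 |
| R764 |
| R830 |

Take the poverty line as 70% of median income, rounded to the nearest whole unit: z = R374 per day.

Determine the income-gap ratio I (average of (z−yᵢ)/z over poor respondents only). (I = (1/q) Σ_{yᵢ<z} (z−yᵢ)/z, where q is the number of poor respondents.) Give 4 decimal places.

Below z: R180, R190, R306 (q = 3 of N = 9).
Relative gaps: 0.5187, 0.4920, 0.1818; sum = 1.192513.
I averages over the q = 3 poor units only: 1.192513 / 3 = 0.3975.

0.3975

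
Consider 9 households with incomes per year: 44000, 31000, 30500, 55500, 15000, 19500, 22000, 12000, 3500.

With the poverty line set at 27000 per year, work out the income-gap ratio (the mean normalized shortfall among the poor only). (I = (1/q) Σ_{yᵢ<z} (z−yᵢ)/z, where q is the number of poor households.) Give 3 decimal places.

Poor units: 3500, 12000, 15000, 19500, 22000 (q = 5 of N = 9).
Relative gaps: 0.8704, 0.5556, 0.4444, 0.2778, 0.1852; sum = 2.333333.
The income-gap ratio divides by q (the poor only): 2.333333 / 5 = 0.467.

0.467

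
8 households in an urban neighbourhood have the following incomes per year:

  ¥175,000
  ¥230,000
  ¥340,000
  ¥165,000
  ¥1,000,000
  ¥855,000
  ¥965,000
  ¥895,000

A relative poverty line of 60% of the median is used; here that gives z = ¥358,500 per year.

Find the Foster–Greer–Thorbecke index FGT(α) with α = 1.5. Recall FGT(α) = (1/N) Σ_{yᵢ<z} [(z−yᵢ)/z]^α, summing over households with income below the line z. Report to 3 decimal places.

Incomes under z: ¥165,000, ¥175,000, ¥230,000, ¥340,000 (q = 4 of N = 8).
Relative gaps: (358500−165000)/358500 = 0.5397; (358500−175000)/358500 = 0.5119; (358500−230000)/358500 = 0.3584; (358500−340000)/358500 = 0.0516.
Raised to α = 1.5: 0.39654; 0.36620; 0.21460; 0.01172.
Sum = 0.989061; FGT(1.5) = 0.989061 / 8 = 0.124.

0.124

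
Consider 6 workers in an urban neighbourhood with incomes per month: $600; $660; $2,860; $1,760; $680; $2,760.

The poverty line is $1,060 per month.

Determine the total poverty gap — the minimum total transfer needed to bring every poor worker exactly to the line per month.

Poor units: $600, $660, $680 (q = 3 of N = 6).
Individual gaps: 1060−600 = 460; 1060−660 = 400; 1060−680 = 380.
Aggregate gap = $1,240.

$1,240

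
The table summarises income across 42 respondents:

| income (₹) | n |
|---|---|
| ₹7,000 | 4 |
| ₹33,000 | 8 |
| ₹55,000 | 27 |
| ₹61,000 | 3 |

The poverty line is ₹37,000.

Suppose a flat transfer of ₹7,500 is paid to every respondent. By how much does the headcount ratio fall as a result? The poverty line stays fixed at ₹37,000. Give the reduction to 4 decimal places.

0.1905

Before: below the line — 4×₹7,000, 8×₹33,000; headcount ratio = 0.285714.
After the ₹7,500 transfer: below the line — 4×₹14,500; headcount ratio = 0.095238.
Reduction = 0.285714 − 0.095238 = 0.1905.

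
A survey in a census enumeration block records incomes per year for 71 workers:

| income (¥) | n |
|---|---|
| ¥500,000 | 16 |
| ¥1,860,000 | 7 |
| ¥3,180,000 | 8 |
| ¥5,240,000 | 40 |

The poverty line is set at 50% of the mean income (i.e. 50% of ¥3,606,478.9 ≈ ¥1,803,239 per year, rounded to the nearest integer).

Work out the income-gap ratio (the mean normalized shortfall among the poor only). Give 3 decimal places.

Poor units: 16×¥500,000 (q = 16 of N = 71).
Shortfall ratios (z−y)/z: 0.7227 (×16); sum = 11.563539.
The income-gap ratio divides by q (the poor only): 11.563539 / 16 = 0.723.

0.723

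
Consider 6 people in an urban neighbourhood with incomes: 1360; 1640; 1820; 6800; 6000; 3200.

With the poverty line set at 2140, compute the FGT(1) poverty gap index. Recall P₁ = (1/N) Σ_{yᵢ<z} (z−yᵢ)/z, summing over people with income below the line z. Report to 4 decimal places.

Below z: 1360, 1640, 1820 (q = 3 of N = 6).
Relative gaps: (2140−1360)/2140 = 0.3645; (2140−1640)/2140 = 0.2336; (2140−1820)/2140 = 0.1495.
Sum of shortfalls = 0.747664; P₁ averages over all N: 0.747664 / 6 = 0.1246.

0.1246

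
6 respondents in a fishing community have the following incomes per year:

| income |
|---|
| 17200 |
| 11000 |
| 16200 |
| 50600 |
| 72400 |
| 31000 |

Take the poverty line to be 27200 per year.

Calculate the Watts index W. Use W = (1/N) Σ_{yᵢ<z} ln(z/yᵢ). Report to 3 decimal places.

0.314

Below the line: 11000, 16200, 17200 (q = 3 of N = 6).
Log gaps: ln(27200/11000) = 0.9053; ln(27200/16200) = 0.5182; ln(27200/17200) = 0.4583.
W = 1.881835 / 6 = 0.314.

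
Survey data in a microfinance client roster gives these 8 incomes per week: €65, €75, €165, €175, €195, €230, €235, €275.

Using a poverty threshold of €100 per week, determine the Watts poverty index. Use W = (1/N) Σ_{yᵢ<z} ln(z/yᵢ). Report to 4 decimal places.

0.0898

Incomes under z: €65, €75 (q = 2 of N = 8).
ln(z/y) terms: ln(100/65) = 0.4308; ln(100/75) = 0.2877.
W = 0.718465 / 8 = 0.0898.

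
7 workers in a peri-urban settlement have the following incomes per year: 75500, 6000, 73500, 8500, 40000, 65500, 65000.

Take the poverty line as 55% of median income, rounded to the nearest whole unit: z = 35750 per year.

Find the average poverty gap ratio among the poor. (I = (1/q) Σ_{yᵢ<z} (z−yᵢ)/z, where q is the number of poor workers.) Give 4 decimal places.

Incomes under z: 6000, 8500 (q = 2 of N = 7).
Relative gaps: 0.8322, 0.7622; sum = 1.594406.
The income-gap ratio divides by q (the poor only): 1.594406 / 2 = 0.7972.

0.7972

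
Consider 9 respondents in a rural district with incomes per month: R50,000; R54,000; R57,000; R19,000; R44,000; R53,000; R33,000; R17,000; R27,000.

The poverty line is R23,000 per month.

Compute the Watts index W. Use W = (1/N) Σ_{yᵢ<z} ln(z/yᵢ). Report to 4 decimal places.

0.0548

Poor units: R17,000, R19,000 (q = 2 of N = 9).
Log gaps: ln(23000/17000) = 0.3023; ln(23000/19000) = 0.1911.
W = 0.493336 / 9 = 0.0548.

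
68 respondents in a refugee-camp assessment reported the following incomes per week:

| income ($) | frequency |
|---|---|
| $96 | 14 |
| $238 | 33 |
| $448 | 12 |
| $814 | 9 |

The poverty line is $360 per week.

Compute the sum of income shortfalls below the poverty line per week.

$7,722

Below z: 14×$96, 33×$238 (q = 47 of N = 68).
Individual gaps: 14×(360−96) = 3696; 33×(360−238) = 4026.
Aggregate gap = $7,722.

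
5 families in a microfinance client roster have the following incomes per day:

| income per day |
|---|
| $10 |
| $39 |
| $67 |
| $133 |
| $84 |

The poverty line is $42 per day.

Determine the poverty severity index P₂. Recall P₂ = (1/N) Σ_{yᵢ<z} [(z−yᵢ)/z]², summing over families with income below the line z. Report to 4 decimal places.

Poor units: $10, $39 (q = 2 of N = 5).
Normalized shortfalls: (42−10)/42 = 0.7619; (42−39)/42 = 0.0714.
Squared: 0.5805; 0.0051.
Sum = 0.585601; P₂ = 0.585601 / 5 = 0.1171.

0.1171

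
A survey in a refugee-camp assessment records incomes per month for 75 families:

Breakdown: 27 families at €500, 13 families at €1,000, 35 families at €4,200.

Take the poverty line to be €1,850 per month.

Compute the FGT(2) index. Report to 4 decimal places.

Incomes under z: 27×€500, 13×€1,000 (q = 40 of N = 75).
Normalized shortfalls: (1850−500)/1850 = 0.7297 (×27); (1850−1000)/1850 = 0.4595 (×13).
Squared: 0.5325 (×27); 0.2111 (×13).
Sum = 17.121987; P₂ = 17.121987 / 75 = 0.2283.

0.2283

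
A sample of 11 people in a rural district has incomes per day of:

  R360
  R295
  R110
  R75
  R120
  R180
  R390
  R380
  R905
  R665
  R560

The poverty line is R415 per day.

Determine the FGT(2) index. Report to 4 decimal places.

Below z: R75, R110, R120, R180, R295, R360, R380, R390 (q = 8 of N = 11).
Gap ratios (z−y)/z: (415−75)/415 = 0.8193; (415−110)/415 = 0.7349; (415−120)/415 = 0.7108; (415−180)/415 = 0.5663; (415−295)/415 = 0.2892; (415−360)/415 = 0.1325; (415−380)/415 = 0.0843; (415−390)/415 = 0.0602.
Squared: 0.6712; 0.5401; 0.5053; 0.3207; 0.0836; 0.0176; 0.0071; 0.0036.
Sum = 2.149223; P₂ = 2.149223 / 11 = 0.1954.

0.1954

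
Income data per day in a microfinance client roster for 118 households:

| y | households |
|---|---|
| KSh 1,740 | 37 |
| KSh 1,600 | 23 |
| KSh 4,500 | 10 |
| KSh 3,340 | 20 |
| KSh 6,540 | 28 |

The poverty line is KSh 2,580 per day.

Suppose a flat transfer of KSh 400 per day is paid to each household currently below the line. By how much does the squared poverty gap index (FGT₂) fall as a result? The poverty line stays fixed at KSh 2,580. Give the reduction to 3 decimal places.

0.042

Before: below the line — 23×KSh 1,600, 37×KSh 1,740; squared poverty gap index (FGT₂) = 0.06136.
After the KSh 400 transfer: below the line — 23×KSh 2,000, 37×KSh 2,140; squared poverty gap index (FGT₂) = 0.01897.
Reduction = 0.06136 − 0.01897 = 0.042.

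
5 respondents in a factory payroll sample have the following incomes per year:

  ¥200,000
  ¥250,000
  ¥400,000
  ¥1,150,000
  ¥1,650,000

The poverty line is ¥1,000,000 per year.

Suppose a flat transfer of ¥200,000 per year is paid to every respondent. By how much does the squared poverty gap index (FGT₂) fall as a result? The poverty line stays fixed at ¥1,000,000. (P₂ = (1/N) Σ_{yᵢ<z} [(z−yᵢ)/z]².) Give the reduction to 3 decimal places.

Before: below the line — ¥200,000, ¥250,000, ¥400,000; squared poverty gap index (FGT₂) = 0.31250.
After the ¥200,000 transfer: below the line — ¥400,000, ¥450,000, ¥600,000; squared poverty gap index (FGT₂) = 0.16450.
Reduction = 0.31250 − 0.16450 = 0.148.

0.148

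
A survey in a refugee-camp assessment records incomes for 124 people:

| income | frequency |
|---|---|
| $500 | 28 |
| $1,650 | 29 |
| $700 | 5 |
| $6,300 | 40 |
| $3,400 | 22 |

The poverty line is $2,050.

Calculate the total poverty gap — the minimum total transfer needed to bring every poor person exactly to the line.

Incomes under z: 28×$500, 5×$700, 29×$1,650 (q = 62 of N = 124).
Individual gaps: 28×(2050−500) = 43400; 5×(2050−700) = 6750; 29×(2050−1650) = 11600.
Aggregate gap = $61,750.

$61,750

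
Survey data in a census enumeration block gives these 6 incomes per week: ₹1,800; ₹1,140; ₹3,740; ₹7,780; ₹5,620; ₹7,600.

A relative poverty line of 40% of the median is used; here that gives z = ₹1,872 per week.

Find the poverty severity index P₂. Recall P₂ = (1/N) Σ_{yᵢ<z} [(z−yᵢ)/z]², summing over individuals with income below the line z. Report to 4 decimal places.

0.0257

Below the line: ₹1,140, ₹1,800 (q = 2 of N = 6).
Shortfall ratios: (1872−1140)/1872 = 0.3910; (1872−1800)/1872 = 0.0385.
Squared: 0.1529; 0.0015.
Sum = 0.154380; P₂ = 0.154380 / 6 = 0.0257.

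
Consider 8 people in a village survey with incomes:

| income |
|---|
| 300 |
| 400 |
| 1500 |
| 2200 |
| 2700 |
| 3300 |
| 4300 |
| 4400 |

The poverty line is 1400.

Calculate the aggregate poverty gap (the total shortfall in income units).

Incomes under z: 300, 400 (q = 2 of N = 8).
Individual gaps: 1400−300 = 1100; 1400−400 = 1000.
Aggregate gap = 2100.

2100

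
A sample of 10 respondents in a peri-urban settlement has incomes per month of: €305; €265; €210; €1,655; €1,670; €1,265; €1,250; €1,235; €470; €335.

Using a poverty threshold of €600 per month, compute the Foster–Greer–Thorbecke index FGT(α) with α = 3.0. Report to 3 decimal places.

0.066

Below the line: €210, €265, €305, €335, €470 (q = 5 of N = 10).
Relative gaps: (600−210)/600 = 0.6500; (600−265)/600 = 0.5583; (600−305)/600 = 0.4917; (600−335)/600 = 0.4417; (600−470)/600 = 0.2167.
Raised to α = 3.0: 0.27463; 0.17405; 0.11885; 0.08616; 0.01017.
Sum = 0.663858; FGT(3.0) = 0.663858 / 10 = 0.066.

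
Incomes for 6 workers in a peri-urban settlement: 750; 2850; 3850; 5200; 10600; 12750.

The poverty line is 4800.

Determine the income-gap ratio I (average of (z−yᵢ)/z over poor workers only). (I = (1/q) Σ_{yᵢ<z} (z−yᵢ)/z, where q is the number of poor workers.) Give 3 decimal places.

Below the line: 750, 2850, 3850 (q = 3 of N = 6).
Relative gaps: 0.8438, 0.4062, 0.1979; sum = 1.447917.
The income-gap ratio divides by q (the poor only): 1.447917 / 3 = 0.483.

0.483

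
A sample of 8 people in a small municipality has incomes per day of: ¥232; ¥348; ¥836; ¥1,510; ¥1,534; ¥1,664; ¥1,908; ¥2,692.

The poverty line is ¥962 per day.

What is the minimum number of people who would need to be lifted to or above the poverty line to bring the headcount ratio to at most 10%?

3 of the 8 people are poor, so H = 3/8 = 0.375.
A headcount ratio of at most 10% allows at most ⌊0.10 × 8⌋ = 0 poor people.
So at least 3 − 0 = 3 must be lifted.

3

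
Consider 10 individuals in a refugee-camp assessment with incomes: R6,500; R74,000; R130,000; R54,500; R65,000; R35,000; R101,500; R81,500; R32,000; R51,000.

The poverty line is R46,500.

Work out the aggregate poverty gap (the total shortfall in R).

Poor units: R6,500, R32,000, R35,000 (q = 3 of N = 10).
Individual gaps: 46500−6500 = 40000; 46500−32000 = 14500; 46500−35000 = 11500.
Aggregate gap = R66,000.

R66,000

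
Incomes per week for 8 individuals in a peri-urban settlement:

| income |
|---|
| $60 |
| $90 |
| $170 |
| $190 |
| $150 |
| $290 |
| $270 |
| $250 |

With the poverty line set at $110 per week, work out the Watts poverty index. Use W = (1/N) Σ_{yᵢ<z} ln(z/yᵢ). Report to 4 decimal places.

0.1009

Poor units: $60, $90 (q = 2 of N = 8).
ln(z/y) terms: ln(110/60) = 0.6061; ln(110/90) = 0.2007.
W = 0.806806 / 8 = 0.1009.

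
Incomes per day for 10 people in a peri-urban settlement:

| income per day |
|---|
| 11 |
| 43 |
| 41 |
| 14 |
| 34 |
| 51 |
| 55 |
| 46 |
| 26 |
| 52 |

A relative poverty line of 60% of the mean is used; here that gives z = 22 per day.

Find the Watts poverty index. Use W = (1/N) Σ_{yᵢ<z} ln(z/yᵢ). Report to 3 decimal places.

0.115

Poor units: 11, 14 (q = 2 of N = 10).
ln(z/y) terms: ln(22/11) = 0.6931; ln(22/14) = 0.4520.
W = 1.145132 / 10 = 0.115.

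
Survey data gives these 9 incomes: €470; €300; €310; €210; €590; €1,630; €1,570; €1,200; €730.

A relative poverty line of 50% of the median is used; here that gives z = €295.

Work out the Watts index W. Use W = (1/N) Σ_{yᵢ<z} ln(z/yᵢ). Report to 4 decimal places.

0.0378

Incomes under z: €210 (q = 1 of N = 9).
ln(z/y) terms: ln(295/210) = 0.3399.
W = 0.339868 / 9 = 0.0378.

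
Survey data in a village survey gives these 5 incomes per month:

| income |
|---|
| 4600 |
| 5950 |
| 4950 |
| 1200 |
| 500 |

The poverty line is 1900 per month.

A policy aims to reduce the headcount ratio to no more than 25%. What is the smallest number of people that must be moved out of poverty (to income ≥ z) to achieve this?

1

Currently q = 2 of N = 5 are below the line (H = 0.400).
A headcount ratio of at most 25% allows at most ⌊0.25 × 5⌋ = 1 poor people.
So at least 2 − 1 = 1 must be lifted.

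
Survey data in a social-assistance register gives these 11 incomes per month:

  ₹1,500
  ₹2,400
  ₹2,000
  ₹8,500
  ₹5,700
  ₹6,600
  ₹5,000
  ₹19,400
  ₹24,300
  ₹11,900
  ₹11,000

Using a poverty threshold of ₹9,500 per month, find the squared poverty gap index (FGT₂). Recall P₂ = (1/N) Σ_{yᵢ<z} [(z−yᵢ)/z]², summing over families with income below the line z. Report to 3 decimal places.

Poor units: ₹1,500, ₹2,000, ₹2,400, ₹5,000, ₹5,700, ₹6,600, ₹8,500 (q = 7 of N = 11).
Gap ratios (z−y)/z: (9500−1500)/9500 = 0.8421; (9500−2000)/9500 = 0.7895; (9500−2400)/9500 = 0.7474; (9500−5000)/9500 = 0.4737; (9500−5700)/9500 = 0.4000; (9500−6600)/9500 = 0.3053; (9500−8500)/9500 = 0.1053.
Squared: 0.7091; 0.6233; 0.5586; 0.2244; 0.1600; 0.0932; 0.0111.
Sum = 2.379612; P₂ = 2.379612 / 11 = 0.216.

0.216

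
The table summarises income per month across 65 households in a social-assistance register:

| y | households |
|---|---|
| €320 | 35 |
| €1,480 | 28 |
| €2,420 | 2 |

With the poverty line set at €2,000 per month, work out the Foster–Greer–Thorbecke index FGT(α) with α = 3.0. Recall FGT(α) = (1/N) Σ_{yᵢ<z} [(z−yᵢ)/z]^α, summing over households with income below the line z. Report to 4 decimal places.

Poor units: 35×€320, 28×€1,480 (q = 63 of N = 65).
Relative gaps: (2000−320)/2000 = 0.8400 (×35); (2000−1480)/2000 = 0.2600 (×28).
Raised to α = 3.0: 0.59270 (×35); 0.01758 (×28).
Sum = 21.236768; FGT(3.0) = 21.236768 / 65 = 0.3267.

0.3267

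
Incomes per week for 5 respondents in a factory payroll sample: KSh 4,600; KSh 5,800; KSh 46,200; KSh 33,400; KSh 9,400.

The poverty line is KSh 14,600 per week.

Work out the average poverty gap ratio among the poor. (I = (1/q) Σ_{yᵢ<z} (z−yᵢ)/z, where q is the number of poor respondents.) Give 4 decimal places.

0.5479

Below z: KSh 4,600, KSh 5,800, KSh 9,400 (q = 3 of N = 5).
Shortfall ratios (z−y)/z: 0.6849, 0.6027, 0.3562; sum = 1.643836.
I averages over the q = 3 poor units only: 1.643836 / 3 = 0.5479.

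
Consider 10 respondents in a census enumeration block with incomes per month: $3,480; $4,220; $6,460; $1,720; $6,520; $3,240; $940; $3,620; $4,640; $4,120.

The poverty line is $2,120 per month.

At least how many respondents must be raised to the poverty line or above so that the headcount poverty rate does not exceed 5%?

2 of the 10 respondents are poor, so H = 2/10 = 0.200.
A headcount ratio of at most 5% allows at most ⌊0.05 × 10⌋ = 0 poor respondents.
So at least 2 − 0 = 2 must be lifted.

2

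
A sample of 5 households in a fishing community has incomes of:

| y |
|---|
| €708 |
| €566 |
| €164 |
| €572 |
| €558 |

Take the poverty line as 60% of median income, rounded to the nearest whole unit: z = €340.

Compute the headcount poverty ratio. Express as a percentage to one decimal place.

20.0%

1 of the 5 households have income below €340.
H = 1/5 = 20.0%.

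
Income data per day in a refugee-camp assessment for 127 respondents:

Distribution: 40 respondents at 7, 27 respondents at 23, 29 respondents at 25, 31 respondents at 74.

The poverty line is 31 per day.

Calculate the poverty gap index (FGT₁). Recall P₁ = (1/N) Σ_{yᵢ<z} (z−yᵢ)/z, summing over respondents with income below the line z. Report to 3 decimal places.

Below z: 40×7, 27×23, 29×25 (q = 96 of N = 127).
Gap ratios (z−y)/z: (31−7)/31 = 0.7742 (×40); (31−23)/31 = 0.2581 (×27); (31−25)/31 = 0.1935 (×29).
Sum of shortfalls = 43.548387; P₁ averages over all N: 43.548387 / 127 = 0.343.

0.343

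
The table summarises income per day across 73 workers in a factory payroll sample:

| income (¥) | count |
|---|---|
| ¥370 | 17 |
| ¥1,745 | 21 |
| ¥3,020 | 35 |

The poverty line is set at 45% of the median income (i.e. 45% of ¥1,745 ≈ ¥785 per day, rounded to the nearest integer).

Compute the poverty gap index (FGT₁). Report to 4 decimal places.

0.1231

Incomes under z: 17×¥370 (q = 17 of N = 73).
Relative gaps: (785−370)/785 = 0.5287 (×17).
Σ = 8.987261. Dividing by the full population N = 73 gives P₁ = 0.1231.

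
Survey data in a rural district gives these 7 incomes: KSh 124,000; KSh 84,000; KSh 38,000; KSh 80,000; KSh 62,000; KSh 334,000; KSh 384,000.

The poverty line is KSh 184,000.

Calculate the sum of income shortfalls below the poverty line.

KSh 532,000

Below z: KSh 38,000, KSh 62,000, KSh 80,000, KSh 84,000, KSh 124,000 (q = 5 of N = 7).
Individual gaps: 184000−38000 = 146000; 184000−62000 = 122000; 184000−80000 = 104000; 184000−84000 = 100000; 184000−124000 = 60000.
Aggregate gap = KSh 532,000.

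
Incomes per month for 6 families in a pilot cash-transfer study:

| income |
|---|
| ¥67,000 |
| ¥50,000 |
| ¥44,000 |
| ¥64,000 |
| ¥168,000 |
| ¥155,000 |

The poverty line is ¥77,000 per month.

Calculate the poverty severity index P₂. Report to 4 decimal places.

Below the line: ¥44,000, ¥50,000, ¥64,000, ¥67,000 (q = 4 of N = 6).
Relative gaps: (77000−44000)/77000 = 0.4286; (77000−50000)/77000 = 0.3506; (77000−64000)/77000 = 0.1688; (77000−67000)/77000 = 0.1299.
Squared: 0.1837; 0.1230; 0.0285; 0.0169.
Sum = 0.351999; P₂ = 0.351999 / 6 = 0.0587.

0.0587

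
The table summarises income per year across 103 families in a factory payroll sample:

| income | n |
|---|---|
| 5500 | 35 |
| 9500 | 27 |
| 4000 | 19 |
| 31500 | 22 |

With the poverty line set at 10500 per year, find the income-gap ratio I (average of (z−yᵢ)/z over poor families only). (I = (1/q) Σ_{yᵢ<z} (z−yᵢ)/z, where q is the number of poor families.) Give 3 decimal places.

Incomes under z: 19×4000, 35×5500, 27×9500 (q = 81 of N = 103).
Shortfall ratios (z−y)/z: 0.6190 (×19), 0.4762 (×35), 0.0952 (×27); sum = 31.000000.
The income-gap ratio divides by q (the poor only): 31.000000 / 81 = 0.383.

0.383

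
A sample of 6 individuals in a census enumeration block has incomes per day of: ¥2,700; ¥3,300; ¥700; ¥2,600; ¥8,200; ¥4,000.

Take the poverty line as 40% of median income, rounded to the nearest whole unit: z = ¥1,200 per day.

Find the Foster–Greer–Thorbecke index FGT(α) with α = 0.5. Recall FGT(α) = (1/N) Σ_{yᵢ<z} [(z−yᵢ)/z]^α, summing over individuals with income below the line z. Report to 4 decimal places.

Poor units: ¥700 (q = 1 of N = 6).
Gap ratios (z−y)/z: (1200−700)/1200 = 0.4167.
Raised to α = 0.5: 0.64550.
Sum = 0.645497; FGT(0.5) = 0.645497 / 6 = 0.1076.

0.1076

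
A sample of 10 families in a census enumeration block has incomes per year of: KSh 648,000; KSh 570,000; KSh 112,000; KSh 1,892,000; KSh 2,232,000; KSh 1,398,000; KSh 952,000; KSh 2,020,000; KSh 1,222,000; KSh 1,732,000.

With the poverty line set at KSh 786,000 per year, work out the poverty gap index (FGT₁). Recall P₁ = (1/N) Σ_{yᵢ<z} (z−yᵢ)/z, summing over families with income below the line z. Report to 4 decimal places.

0.1308

Below z: KSh 112,000, KSh 570,000, KSh 648,000 (q = 3 of N = 10).
Normalized shortfalls: (786000−112000)/786000 = 0.8575; (786000−570000)/786000 = 0.2748; (786000−648000)/786000 = 0.1756.
Sum of shortfalls = 1.307888; P₁ averages over all N: 1.307888 / 10 = 0.1308.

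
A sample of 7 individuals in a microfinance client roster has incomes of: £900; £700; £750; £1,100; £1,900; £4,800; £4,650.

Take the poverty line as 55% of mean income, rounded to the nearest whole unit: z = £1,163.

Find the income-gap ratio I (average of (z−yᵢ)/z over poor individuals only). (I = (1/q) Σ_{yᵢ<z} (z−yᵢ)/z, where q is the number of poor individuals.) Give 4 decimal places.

Below z: £700, £750, £900, £1,100 (q = 4 of N = 7).
Shortfall ratios (z−y)/z: 0.3981, 0.3551, 0.2261, 0.0542; sum = 1.033534.
The income-gap ratio divides by q (the poor only): 1.033534 / 4 = 0.2584.

0.2584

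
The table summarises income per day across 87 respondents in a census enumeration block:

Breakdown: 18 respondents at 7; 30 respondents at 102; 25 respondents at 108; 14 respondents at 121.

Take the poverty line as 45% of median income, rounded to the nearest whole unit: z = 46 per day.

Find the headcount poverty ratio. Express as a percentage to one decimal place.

18 of the 87 respondents have income below 46.
H = 18/87 = 20.7%.

20.7%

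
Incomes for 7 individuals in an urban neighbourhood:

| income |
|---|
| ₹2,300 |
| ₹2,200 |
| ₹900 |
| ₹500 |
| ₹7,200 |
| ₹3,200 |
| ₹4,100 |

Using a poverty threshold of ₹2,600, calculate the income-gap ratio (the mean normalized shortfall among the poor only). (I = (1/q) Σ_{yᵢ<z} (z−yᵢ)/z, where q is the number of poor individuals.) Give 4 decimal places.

Poor units: ₹500, ₹900, ₹2,200, ₹2,300 (q = 4 of N = 7).
Relative gaps: 0.8077, 0.6538, 0.1538, 0.1154; sum = 1.730769.
The income-gap ratio divides by q (the poor only): 1.730769 / 4 = 0.4327.

0.4327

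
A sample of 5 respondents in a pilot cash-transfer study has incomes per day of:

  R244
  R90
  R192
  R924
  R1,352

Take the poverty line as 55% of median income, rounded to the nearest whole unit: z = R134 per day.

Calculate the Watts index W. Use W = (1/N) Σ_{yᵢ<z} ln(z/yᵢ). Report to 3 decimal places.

0.080

Incomes under z: R90 (q = 1 of N = 5).
ln(z/y) terms: ln(134/90) = 0.3980.
W = 0.398030 / 5 = 0.080.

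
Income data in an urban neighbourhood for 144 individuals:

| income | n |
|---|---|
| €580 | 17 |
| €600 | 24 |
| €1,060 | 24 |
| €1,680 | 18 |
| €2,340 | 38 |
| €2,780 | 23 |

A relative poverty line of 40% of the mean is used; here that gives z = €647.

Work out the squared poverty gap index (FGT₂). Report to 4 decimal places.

Poor units: 17×€580, 24×€600 (q = 41 of N = 144).
Shortfall ratios: (647−580)/647 = 0.1036 (×17); (647−600)/647 = 0.0726 (×24).
Squared: 0.0107 (×17); 0.0053 (×24).
Sum = 0.308949; P₂ = 0.308949 / 144 = 0.0021.

0.0021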